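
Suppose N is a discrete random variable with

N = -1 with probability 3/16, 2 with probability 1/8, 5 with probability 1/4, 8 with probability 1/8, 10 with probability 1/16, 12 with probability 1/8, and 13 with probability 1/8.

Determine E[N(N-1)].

E[N(N-1)] = Σ n(n-1)·P(N=n)
 = 2·3/16 + 2·1/8 + 20·1/4 + 56·1/8 + 90·1/16 + 132·1/8 + 156·1/8
 = 3/8 + 1/4 + 5 + 7 + 45/8 + 33/2 + 39/2
 = 217/4

54.25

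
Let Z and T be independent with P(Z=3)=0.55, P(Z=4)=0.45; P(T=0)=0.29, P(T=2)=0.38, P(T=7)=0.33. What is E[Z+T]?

E[Z+T] = Σ_z Σ_t (z+t) · P(Z=z)P(T=t)
 = 3·0.1595 + 5·0.209 + 10·0.1815 + 4·0.1305 + 6·0.171 + 11·0.1485
 = 0.4785 + 1.045 + 1.815 + 0.522 + 1.026 + 1.6335
 = 6.52

6.52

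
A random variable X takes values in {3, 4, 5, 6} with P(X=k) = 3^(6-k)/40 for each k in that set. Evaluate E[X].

E[X] = Σ x·P(X=x)
 = 3·27/40 + 4·9/40 + 5·3/40 + 6·1/40
 = 81/40 + 9/10 + 3/8 + 3/20
 = 69/20

3.45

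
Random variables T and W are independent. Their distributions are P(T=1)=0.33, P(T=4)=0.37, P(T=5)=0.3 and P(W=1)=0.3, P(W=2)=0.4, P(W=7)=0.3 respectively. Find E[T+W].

6.51

E[T+W] = Σ_t Σ_w (t+w) · P(T=t)P(W=w)
 = 2·0.099 + 3·0.132 + 8·0.099 + 5·0.111 + 6·0.148 + 11·0.111 + 6·0.09 + 7·0.12 + 12·0.09
 = 0.198 + 0.396 + 0.792 + 0.555 + 0.888 + 1.221 + 0.54 + 0.84 + 1.08
 = 6.51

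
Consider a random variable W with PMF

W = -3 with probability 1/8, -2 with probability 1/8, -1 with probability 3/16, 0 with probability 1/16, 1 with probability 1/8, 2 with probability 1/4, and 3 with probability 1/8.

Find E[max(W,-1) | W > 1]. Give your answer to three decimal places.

2.333

P(W > 1) = 1/4 + 1/8 = 3/8.
E[max(W,-1) | W > 1] = [2·1/4 + 3·1/8] / (3/8)
 = 7/8 / (3/8)
 = 7/3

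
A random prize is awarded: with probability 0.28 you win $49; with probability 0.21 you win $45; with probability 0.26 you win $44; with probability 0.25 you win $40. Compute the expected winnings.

44.61

E[payout] = 49·0.28 + 45·0.21 + 44·0.26 + 40·0.25
 = 13.72 + 9.45 + 11.44 + 10
 = 44.61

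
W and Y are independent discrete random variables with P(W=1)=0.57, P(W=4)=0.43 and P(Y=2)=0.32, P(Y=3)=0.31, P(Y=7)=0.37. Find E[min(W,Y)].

E[min(W,Y)] = Σ_w Σ_y min(w,y) · P(W=w)P(Y=y)
 = 1·0.1824 + 1·0.1767 + 1·0.2109 + 2·0.1376 + 3·0.1333 + 4·0.1591
 = 0.1824 + 0.1767 + 0.2109 + 0.2752 + 0.3999 + 0.6364
 = 1.8815

1.8815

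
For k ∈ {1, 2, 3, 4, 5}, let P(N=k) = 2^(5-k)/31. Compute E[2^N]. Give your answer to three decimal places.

5.161

E[2^N] = Σ 2^n·P(N=n)
 = 2·16/31 + 4·8/31 + 8·4/31 + 16·2/31 + 32·1/31
 = 32/31 + 32/31 + 32/31 + 32/31 + 32/31
 = 160/31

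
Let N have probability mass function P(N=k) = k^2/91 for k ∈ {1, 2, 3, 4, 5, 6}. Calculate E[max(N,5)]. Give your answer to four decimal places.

5.3956

E[max(N,5)] = Σ max(n,5)·P(N=n)
 = 5·1/91 + 5·4/91 + 5·9/91 + 5·16/91 + 5·25/91 + 6·36/91
 = 5/91 + 20/91 + 45/91 + 80/91 + 125/91 + 216/91
 = 491/91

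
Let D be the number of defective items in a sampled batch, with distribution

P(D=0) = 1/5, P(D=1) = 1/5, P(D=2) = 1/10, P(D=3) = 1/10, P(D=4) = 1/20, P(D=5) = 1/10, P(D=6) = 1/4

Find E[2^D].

E[2^D] = Σ 2^d·P(D=d)
 = 1·1/5 + 2·1/5 + 4·1/10 + 8·1/10 + 16·1/20 + 32·1/10 + 64·1/4
 = 1/5 + 2/5 + 2/5 + 4/5 + 4/5 + 16/5 + 16
 = 109/5

21.8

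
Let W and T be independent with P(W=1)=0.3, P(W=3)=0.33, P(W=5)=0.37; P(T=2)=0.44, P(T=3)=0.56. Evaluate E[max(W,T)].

3.608

E[max(W,T)] = Σ_w Σ_t max(w,t) · P(W=w)P(T=t)
 = 2·0.132 + 3·0.168 + 3·0.1452 + 3·0.1848 + 5·0.1628 + 5·0.2072
 = 0.264 + 0.504 + 0.4356 + 0.5544 + 0.814 + 1.036
 = 3.608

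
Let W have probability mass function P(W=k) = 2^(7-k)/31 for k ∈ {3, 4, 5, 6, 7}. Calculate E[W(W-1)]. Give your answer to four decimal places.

12.0645

E[W(W-1)] = Σ w(w-1)·P(W=w)
 = 6·16/31 + 12·8/31 + 20·4/31 + 30·2/31 + 42·1/31
 = 96/31 + 96/31 + 80/31 + 60/31 + 42/31
 = 374/31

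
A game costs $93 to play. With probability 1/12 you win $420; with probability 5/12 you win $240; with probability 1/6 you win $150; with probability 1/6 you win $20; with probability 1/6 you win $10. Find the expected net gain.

E[payout] = 420·1/12 + 240·5/12 + 150·1/6 + 20·1/6 + 10·1/6
 = 35 + 100 + 25 + 10/3 + 5/3
 = 165
Net = 165 - 93 = 72

72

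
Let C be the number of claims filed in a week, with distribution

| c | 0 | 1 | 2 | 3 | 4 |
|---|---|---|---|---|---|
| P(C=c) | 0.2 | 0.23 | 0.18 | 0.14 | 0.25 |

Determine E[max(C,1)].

E[max(C,1)] = Σ max(c,1)·P(C=c)
 = 1·0.2 + 1·0.23 + 2·0.18 + 3·0.14 + 4·0.25
 = 0.2 + 0.23 + 0.36 + 0.42 + 1
 = 2.21

2.21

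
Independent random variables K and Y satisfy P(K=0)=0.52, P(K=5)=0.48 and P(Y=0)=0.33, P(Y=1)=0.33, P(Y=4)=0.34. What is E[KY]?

4.056

E[KY] = Σ_k Σ_y ky · P(K=k)P(Y=y)
 = 0·0.1716 + 0·0.1716 + 0·0.1768 + 0·0.1584 + 5·0.1584 + 20·0.1632
 = 0 + 0 + 0 + 0 + 0.792 + 3.264
 = 4.056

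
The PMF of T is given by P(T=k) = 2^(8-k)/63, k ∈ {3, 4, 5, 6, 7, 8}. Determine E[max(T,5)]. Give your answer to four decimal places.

5.1746

E[max(T,5)] = Σ max(t,5)·P(T=t)
 = 5·32/63 + 5·16/63 + 5·8/63 + 6·4/63 + 7·2/63 + 8·1/63
 = 160/63 + 80/63 + 40/63 + 8/21 + 2/9 + 8/63
 = 326/63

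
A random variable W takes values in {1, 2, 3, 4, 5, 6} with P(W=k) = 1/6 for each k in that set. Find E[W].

E[W] = Σ w·P(W=w)
 = 1·1/6 + 2·1/6 + 3·1/6 + 4·1/6 + 5·1/6 + 6·1/6
 = 1/6 + 1/3 + 1/2 + 2/3 + 5/6 + 1
 = 7/2

3.5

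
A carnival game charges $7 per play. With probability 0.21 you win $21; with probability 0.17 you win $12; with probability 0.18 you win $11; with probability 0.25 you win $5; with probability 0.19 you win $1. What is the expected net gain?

E[payout] = 21·0.21 + 12·0.17 + 11·0.18 + 5·0.25 + 1·0.19
 = 4.41 + 2.04 + 1.98 + 1.25 + 0.19
 = 9.87
Net = 9.87 - 7 = 2.87

2.87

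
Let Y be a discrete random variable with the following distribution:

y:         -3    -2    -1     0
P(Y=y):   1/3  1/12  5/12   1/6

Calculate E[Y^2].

E[Y^2] = Σ y^2·P(Y=y)
 = 9·1/3 + 4·1/12 + 1·5/12 + 0·1/6
 = 3 + 1/3 + 5/12 + 0
 = 15/4

3.75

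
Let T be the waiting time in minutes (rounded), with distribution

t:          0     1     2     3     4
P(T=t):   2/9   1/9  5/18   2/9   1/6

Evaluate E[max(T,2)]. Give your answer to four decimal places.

2.5556

E[max(T,2)] = Σ max(t,2)·P(T=t)
 = 2·2/9 + 2·1/9 + 2·5/18 + 3·2/9 + 4·1/6
 = 4/9 + 2/9 + 5/9 + 2/3 + 2/3
 = 23/9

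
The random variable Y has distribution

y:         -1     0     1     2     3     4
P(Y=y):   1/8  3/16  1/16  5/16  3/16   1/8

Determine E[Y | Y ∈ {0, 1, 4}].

1.5

P(Y ∈ {0, 1, 4}) = 3/16 + 1/16 + 1/8 = 3/8.
E[Y | Y ∈ {0, 1, 4}] = [0·3/16 + 1·1/16 + 4·1/8] / (3/8)
 = 9/16 / (3/8)
 = 3/2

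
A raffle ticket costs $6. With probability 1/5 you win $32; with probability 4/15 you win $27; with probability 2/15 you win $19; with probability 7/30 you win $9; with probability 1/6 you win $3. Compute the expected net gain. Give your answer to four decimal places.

E[payout] = 32·1/5 + 27·4/15 + 19·2/15 + 9·7/30 + 3·1/6
 = 32/5 + 36/5 + 38/15 + 21/10 + 1/2
 = 281/15
Net = 281/15 - 6 = 191/15

12.7333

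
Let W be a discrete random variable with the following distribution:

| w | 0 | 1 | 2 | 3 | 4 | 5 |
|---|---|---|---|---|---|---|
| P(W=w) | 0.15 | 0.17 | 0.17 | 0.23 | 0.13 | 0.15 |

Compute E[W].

E[W] = Σ w·P(W=w)
 = 0·0.15 + 1·0.17 + 2·0.17 + 3·0.23 + 4·0.13 + 5·0.15
 = 0 + 0.17 + 0.34 + 0.69 + 0.52 + 0.75
 = 2.47

2.47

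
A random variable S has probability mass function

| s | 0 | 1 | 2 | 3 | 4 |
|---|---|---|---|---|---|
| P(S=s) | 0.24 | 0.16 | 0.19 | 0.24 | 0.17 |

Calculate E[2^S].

5.96

E[2^S] = Σ 2^s·P(S=s)
 = 1·0.24 + 2·0.16 + 4·0.19 + 8·0.24 + 16·0.17
 = 0.24 + 0.32 + 0.76 + 1.92 + 2.72
 = 5.96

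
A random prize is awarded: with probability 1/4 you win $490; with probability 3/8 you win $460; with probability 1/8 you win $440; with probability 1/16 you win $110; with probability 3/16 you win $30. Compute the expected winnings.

E[payout] = 490·1/4 + 460·3/8 + 440·1/8 + 110·1/16 + 30·3/16
 = 245/2 + 345/2 + 55 + 55/8 + 45/8
 = 725/2

362.5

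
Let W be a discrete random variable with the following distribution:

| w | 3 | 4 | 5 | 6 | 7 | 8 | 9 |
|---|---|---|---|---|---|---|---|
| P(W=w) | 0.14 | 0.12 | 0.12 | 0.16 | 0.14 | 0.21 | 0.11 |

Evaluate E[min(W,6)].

5.22

E[min(W,6)] = Σ min(w,6)·P(W=w)
 = 3·0.14 + 4·0.12 + 5·0.12 + 6·0.16 + 6·0.14 + 6·0.21 + 6·0.11
 = 0.42 + 0.48 + 0.6 + 0.96 + 0.84 + 1.26 + 0.66
 = 5.22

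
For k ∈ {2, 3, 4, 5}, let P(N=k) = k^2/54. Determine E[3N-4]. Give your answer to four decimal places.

8.4444

E[3N-4] = Σ (3n-4)·P(N=n)
 = 2·2/27 + 5·1/6 + 8·8/27 + 11·25/54
 = 4/27 + 5/6 + 64/27 + 275/54
 = 76/9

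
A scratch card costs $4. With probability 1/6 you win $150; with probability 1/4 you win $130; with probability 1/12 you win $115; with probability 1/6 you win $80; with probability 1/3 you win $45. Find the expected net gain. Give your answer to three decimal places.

91.417

E[payout] = 150·1/6 + 130·1/4 + 115·1/12 + 80·1/6 + 45·1/3
 = 25 + 65/2 + 115/12 + 40/3 + 15
 = 1145/12
Net = 1145/12 - 4 = 1097/12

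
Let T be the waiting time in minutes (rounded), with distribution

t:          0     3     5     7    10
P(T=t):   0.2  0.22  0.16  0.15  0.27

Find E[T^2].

E[T^2] = Σ t^2·P(T=t)
 = 0·0.2 + 9·0.22 + 25·0.16 + 49·0.15 + 100·0.27
 = 0 + 1.98 + 4 + 7.35 + 27
 = 40.33

40.33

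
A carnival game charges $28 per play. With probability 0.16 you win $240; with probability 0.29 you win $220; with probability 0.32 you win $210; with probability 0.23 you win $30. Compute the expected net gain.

E[payout] = 240·0.16 + 220·0.29 + 210·0.32 + 30·0.23
 = 38.4 + 63.8 + 67.2 + 6.9
 = 176.3
Net = 176.3 - 28 = 148.3

148.3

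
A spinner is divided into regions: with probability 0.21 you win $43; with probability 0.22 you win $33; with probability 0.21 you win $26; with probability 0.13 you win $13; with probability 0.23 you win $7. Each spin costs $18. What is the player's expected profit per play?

7.05

E[payout] = 43·0.21 + 33·0.22 + 26·0.21 + 13·0.13 + 7·0.23
 = 9.03 + 7.26 + 5.46 + 1.69 + 1.61
 = 25.05
Net = 25.05 - 18 = 7.05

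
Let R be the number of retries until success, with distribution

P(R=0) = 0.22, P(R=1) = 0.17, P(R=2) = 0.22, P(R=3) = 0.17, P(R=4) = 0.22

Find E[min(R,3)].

1.78

E[min(R,3)] = Σ min(r,3)·P(R=r)
 = 0·0.22 + 1·0.17 + 2·0.22 + 3·0.17 + 3·0.22
 = 0 + 0.17 + 0.44 + 0.51 + 0.66
 = 1.78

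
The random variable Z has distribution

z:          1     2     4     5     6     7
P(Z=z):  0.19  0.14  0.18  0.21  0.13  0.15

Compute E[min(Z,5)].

E[min(Z,5)] = Σ min(z,5)·P(Z=z)
 = 1·0.19 + 2·0.14 + 4·0.18 + 5·0.21 + 5·0.13 + 5·0.15
 = 0.19 + 0.28 + 0.72 + 1.05 + 0.65 + 0.75
 = 3.64

3.64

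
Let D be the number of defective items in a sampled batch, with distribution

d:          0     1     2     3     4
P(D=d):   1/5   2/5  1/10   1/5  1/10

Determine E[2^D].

4.6

E[2^D] = Σ 2^d·P(D=d)
 = 1·1/5 + 2·2/5 + 4·1/10 + 8·1/5 + 16·1/10
 = 1/5 + 4/5 + 2/5 + 8/5 + 8/5
 = 23/5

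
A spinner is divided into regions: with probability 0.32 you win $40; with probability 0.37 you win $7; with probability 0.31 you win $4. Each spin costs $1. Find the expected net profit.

E[payout] = 40·0.32 + 7·0.37 + 4·0.31
 = 12.8 + 2.59 + 1.24
 = 16.63
Net = 16.63 - 1 = 15.63

15.63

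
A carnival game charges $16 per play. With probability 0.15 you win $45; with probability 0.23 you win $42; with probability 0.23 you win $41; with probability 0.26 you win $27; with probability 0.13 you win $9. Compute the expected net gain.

18.03

E[payout] = 45·0.15 + 42·0.23 + 41·0.23 + 27·0.26 + 9·0.13
 = 6.75 + 9.66 + 9.43 + 7.02 + 1.17
 = 34.03
Net = 34.03 - 16 = 18.03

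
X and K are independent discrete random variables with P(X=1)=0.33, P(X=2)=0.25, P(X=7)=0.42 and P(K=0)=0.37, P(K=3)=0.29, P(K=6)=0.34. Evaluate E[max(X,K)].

E[max(X,K)] = Σ_x Σ_k max(x,k) · P(X=x)P(K=k)
 = 1·0.1221 + 3·0.0957 + 6·0.1122 + 2·0.0925 + 3·0.0725 + 6·0.085 + 7·0.1554 + 7·0.1218 + 7·0.1428
 = 0.1221 + 0.2871 + 0.6732 + 0.185 + 0.2175 + 0.51 + 1.0878 + 0.8526 + 0.9996
 = 4.9349

4.9349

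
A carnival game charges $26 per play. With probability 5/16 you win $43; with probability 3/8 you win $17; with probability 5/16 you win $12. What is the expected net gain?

-2.4375

E[payout] = 43·5/16 + 17·3/8 + 12·5/16
 = 215/16 + 51/8 + 15/4
 = 377/16
Net = 377/16 - 26 = -39/16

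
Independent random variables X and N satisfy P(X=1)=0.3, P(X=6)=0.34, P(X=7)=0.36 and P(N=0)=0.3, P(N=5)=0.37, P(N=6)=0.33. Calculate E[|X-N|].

2.908

E[|X-N|] = Σ_x Σ_n |x-n| · P(X=x)P(N=n)
 = 1·0.09 + 4·0.111 + 5·0.099 + 6·0.102 + 1·0.1258 + 0·0.1122 + 7·0.108 + 2·0.1332 + 1·0.1188
 = 0.09 + 0.444 + 0.495 + 0.612 + 0.1258 + 0 + 0.756 + 0.2664 + 0.1188
 = 2.908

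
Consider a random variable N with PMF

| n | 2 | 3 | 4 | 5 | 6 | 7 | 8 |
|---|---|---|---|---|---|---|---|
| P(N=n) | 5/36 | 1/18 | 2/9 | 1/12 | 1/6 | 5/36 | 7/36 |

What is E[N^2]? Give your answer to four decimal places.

E[N^2] = Σ n^2·P(N=n)
 = 4·5/36 + 9·1/18 + 16·2/9 + 25·1/12 + 36·1/6 + 49·5/36 + 64·7/36
 = 5/9 + 1/2 + 32/9 + 25/12 + 6 + 245/36 + 112/9
 = 575/18

31.9444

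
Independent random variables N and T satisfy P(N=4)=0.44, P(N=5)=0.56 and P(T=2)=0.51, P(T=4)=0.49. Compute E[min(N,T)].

E[min(N,T)] = Σ_n Σ_t min(n,t) · P(N=n)P(T=t)
 = 2·0.2244 + 4·0.2156 + 2·0.2856 + 4·0.2744
 = 0.4488 + 0.8624 + 0.5712 + 1.0976
 = 2.98

2.98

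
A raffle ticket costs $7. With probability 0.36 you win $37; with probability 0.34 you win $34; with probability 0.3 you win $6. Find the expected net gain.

E[payout] = 37·0.36 + 34·0.34 + 6·0.3
 = 13.32 + 11.56 + 1.8
 = 26.68
Net = 26.68 - 7 = 19.68

19.68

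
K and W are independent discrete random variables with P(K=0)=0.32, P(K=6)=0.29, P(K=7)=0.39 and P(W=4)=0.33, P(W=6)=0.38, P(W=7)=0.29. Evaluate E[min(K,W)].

E[min(K,W)] = Σ_k Σ_w min(k,w) · P(K=k)P(W=w)
 = 0·0.1056 + 0·0.1216 + 0·0.0928 + 4·0.0957 + 6·0.1102 + 6·0.0841 + 4·0.1287 + 6·0.1482 + 7·0.1131
 = 0 + 0 + 0 + 0.3828 + 0.6612 + 0.5046 + 0.5148 + 0.8892 + 0.7917
 = 3.7443

3.7443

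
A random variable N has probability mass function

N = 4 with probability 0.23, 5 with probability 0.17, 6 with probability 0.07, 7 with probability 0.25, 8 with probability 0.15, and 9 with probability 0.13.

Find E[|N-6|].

E[|N-6|] = Σ |n-6|·P(N=n)
 = 2·0.23 + 1·0.17 + 0·0.07 + 1·0.25 + 2·0.15 + 3·0.13
 = 0.46 + 0.17 + 0 + 0.25 + 0.3 + 0.39
 = 1.57

1.57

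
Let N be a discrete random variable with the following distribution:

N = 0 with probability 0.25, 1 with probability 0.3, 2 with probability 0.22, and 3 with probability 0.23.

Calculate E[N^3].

E[N^3] = Σ n^3·P(N=n)
 = 0·0.25 + 1·0.3 + 8·0.22 + 27·0.23
 = 0 + 0.3 + 1.76 + 6.21
 = 8.27

8.27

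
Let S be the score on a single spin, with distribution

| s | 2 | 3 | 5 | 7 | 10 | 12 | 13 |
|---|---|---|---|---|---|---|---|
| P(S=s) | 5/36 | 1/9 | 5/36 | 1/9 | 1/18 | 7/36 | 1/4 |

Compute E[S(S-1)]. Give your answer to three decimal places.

78.056

E[S(S-1)] = Σ s(s-1)·P(S=s)
 = 2·5/36 + 6·1/9 + 20·5/36 + 42·1/9 + 90·1/18 + 132·7/36 + 156·1/4
 = 5/18 + 2/3 + 25/9 + 14/3 + 5 + 77/3 + 39
 = 1405/18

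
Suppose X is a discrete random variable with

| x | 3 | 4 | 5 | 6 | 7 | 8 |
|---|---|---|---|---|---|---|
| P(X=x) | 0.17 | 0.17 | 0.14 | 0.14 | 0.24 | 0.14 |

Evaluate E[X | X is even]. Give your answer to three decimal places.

5.867

P(X is even) = 0.17 + 0.14 + 0.14 = 0.45.
E[X | X is even] = [4·0.17 + 6·0.14 + 8·0.14] / 0.45
 = 2.64 / 0.45
 = 88/15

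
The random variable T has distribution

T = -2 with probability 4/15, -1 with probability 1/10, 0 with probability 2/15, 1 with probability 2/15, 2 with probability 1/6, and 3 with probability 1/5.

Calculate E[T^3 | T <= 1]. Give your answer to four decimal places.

-3.3158

P(T <= 1) = 4/15 + 1/10 + 2/15 + 2/15 = 19/30.
E[T^3 | T <= 1] = [(-8)·4/15 + (-1)·1/10 + 0·2/15 + 1·2/15] / (19/30)
 = -21/10 / (19/30)
 = -63/19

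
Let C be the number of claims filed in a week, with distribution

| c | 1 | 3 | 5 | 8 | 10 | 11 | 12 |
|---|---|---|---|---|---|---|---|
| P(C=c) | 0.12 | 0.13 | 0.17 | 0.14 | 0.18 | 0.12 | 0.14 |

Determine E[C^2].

67.18

E[C^2] = Σ c^2·P(C=c)
 = 1·0.12 + 9·0.13 + 25·0.17 + 64·0.14 + 100·0.18 + 121·0.12 + 144·0.14
 = 0.12 + 1.17 + 4.25 + 8.96 + 18 + 14.52 + 20.16
 = 67.18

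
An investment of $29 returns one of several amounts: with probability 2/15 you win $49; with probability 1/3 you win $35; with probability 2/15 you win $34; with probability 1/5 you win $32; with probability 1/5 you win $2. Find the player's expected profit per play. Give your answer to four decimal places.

0.5333

E[payout] = 49·2/15 + 35·1/3 + 34·2/15 + 32·1/5 + 2·1/5
 = 98/15 + 35/3 + 68/15 + 32/5 + 2/5
 = 443/15
Net = 443/15 - 29 = 8/15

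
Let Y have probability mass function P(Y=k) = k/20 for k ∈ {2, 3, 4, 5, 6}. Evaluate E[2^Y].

32

E[2^Y] = Σ 2^y·P(Y=y)
 = 4·1/10 + 8·3/20 + 16·1/5 + 32·1/4 + 64·3/10
 = 2/5 + 6/5 + 16/5 + 8 + 96/5
 = 32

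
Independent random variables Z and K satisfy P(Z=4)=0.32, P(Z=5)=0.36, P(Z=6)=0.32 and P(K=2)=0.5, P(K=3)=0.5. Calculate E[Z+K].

7.5

E[Z+K] = Σ_z Σ_k (z+k) · P(Z=z)P(K=k)
 = 6·0.16 + 7·0.16 + 7·0.18 + 8·0.18 + 8·0.16 + 9·0.16
 = 0.96 + 1.12 + 1.26 + 1.44 + 1.28 + 1.44
 = 7.5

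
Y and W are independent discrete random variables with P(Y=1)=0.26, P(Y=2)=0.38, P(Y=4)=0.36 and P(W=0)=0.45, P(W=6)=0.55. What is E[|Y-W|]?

E[|Y-W|] = Σ_y Σ_w |y-w| · P(Y=y)P(W=w)
 = 1·0.117 + 5·0.143 + 2·0.171 + 4·0.209 + 4·0.162 + 2·0.198
 = 0.117 + 0.715 + 0.342 + 0.836 + 0.648 + 0.396
 = 3.054

3.054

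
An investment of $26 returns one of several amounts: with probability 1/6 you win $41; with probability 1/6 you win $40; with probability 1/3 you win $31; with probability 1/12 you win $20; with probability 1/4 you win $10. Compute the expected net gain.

2

E[payout] = 41·1/6 + 40·1/6 + 31·1/3 + 20·1/12 + 10·1/4
 = 41/6 + 20/3 + 31/3 + 5/3 + 5/2
 = 28
Net = 28 - 26 = 2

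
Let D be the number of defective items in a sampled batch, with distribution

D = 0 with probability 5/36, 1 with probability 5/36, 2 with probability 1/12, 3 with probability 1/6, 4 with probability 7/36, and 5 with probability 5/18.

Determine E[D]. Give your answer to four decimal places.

E[D] = Σ d·P(D=d)
 = 0·5/36 + 1·5/36 + 2·1/12 + 3·1/6 + 4·7/36 + 5·5/18
 = 0 + 5/36 + 1/6 + 1/2 + 7/9 + 25/18
 = 107/36

2.9722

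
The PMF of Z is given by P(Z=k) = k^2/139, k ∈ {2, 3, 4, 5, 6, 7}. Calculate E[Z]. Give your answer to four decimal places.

5.6331

E[Z] = Σ z·P(Z=z)
 = 2·4/139 + 3·9/139 + 4·16/139 + 5·25/139 + 6·36/139 + 7·49/139
 = 8/139 + 27/139 + 64/139 + 125/139 + 216/139 + 343/139
 = 783/139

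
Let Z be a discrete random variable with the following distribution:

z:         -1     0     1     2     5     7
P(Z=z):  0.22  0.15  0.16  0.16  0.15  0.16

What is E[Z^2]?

12.61

E[Z^2] = Σ z^2·P(Z=z)
 = 1·0.22 + 0·0.15 + 1·0.16 + 4·0.16 + 25·0.15 + 49·0.16
 = 0.22 + 0 + 0.16 + 0.64 + 3.75 + 7.84
 = 12.61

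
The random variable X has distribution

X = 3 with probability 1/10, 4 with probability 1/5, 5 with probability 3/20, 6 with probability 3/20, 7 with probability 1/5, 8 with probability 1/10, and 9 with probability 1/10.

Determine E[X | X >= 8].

8.5

P(X >= 8) = 1/10 + 1/10 = 1/5.
E[X | X >= 8] = [8·1/10 + 9·1/10] / (1/5)
 = 17/10 / (1/5)
 = 17/2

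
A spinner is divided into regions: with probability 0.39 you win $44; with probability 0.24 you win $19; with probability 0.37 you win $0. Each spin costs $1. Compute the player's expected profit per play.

E[payout] = 44·0.39 + 19·0.24 + 0·0.37
 = 17.16 + 4.56 + 0
 = 21.72
Net = 21.72 - 1 = 20.72

20.72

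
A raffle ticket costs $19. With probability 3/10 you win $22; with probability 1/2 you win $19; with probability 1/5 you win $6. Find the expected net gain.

-1.7

E[payout] = 22·3/10 + 19·1/2 + 6·1/5
 = 33/5 + 19/2 + 6/5
 = 173/10
Net = 173/10 - 19 = -17/10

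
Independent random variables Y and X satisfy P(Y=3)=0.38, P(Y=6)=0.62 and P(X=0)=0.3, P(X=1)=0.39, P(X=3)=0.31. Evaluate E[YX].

6.4152

E[YX] = Σ_y Σ_x yx · P(Y=y)P(X=x)
 = 0·0.114 + 3·0.1482 + 9·0.1178 + 0·0.186 + 6·0.2418 + 18·0.1922
 = 0 + 0.4446 + 1.0602 + 0 + 1.4508 + 3.4596
 = 6.4152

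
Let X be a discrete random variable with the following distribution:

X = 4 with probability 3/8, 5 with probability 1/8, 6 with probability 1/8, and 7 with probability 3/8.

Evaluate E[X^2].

E[X^2] = Σ x^2·P(X=x)
 = 16·3/8 + 25·1/8 + 36·1/8 + 49·3/8
 = 6 + 25/8 + 9/2 + 147/8
 = 32

32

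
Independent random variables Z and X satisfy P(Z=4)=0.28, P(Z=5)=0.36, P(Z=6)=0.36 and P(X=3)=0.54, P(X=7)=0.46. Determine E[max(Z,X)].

5.9632

E[max(Z,X)] = Σ_z Σ_x max(z,x) · P(Z=z)P(X=x)
 = 4·0.1512 + 7·0.1288 + 5·0.1944 + 7·0.1656 + 6·0.1944 + 7·0.1656
 = 0.6048 + 0.9016 + 0.972 + 1.1592 + 1.1664 + 1.1592
 = 5.9632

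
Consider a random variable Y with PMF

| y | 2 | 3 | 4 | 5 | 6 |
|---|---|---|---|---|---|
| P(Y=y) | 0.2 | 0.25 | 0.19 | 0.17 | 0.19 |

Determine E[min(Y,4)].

3.35

E[min(Y,4)] = Σ min(y,4)·P(Y=y)
 = 2·0.2 + 3·0.25 + 4·0.19 + 4·0.17 + 4·0.19
 = 0.4 + 0.75 + 0.76 + 0.68 + 0.76
 = 3.35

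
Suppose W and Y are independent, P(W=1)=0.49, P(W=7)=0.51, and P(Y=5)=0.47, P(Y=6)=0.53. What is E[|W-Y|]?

2.9694

E[|W-Y|] = Σ_w Σ_y |w-y| · P(W=w)P(Y=y)
 = 4·0.2303 + 5·0.2597 + 2·0.2397 + 1·0.2703
 = 0.9212 + 1.2985 + 0.4794 + 0.2703
 = 2.9694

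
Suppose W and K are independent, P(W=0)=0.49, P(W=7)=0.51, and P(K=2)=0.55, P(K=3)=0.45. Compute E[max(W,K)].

E[max(W,K)] = Σ_w Σ_k max(w,k) · P(W=w)P(K=k)
 = 2·0.2695 + 3·0.2205 + 7·0.2805 + 7·0.2295
 = 0.539 + 0.6615 + 1.9635 + 1.6065
 = 4.7705

4.7705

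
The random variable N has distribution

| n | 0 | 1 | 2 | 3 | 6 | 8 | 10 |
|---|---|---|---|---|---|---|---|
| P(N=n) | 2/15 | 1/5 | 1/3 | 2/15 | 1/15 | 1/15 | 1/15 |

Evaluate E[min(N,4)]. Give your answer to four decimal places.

E[min(N,4)] = Σ min(n,4)·P(N=n)
 = 0·2/15 + 1·1/5 + 2·1/3 + 3·2/15 + 4·1/15 + 4·1/15 + 4·1/15
 = 0 + 1/5 + 2/3 + 2/5 + 4/15 + 4/15 + 4/15
 = 31/15

2.0667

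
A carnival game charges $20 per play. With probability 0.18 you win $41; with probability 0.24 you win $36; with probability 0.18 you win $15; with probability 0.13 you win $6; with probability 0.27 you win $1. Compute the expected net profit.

-0.23

E[payout] = 41·0.18 + 36·0.24 + 15·0.18 + 6·0.13 + 1·0.27
 = 7.38 + 8.64 + 2.7 + 0.78 + 0.27
 = 19.77
Net = 19.77 - 20 = -0.23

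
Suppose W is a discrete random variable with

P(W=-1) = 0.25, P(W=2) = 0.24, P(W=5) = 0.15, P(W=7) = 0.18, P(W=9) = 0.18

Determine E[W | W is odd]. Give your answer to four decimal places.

P(W is odd) = 0.25 + 0.15 + 0.18 + 0.18 = 0.76.
E[W | W is odd] = [(-1)·0.25 + 5·0.15 + 7·0.18 + 9·0.18] / 0.76
 = 3.38 / 0.76
 = 169/38

4.4474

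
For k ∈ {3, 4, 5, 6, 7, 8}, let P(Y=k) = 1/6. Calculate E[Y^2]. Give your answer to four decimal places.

33.1667

E[Y^2] = Σ y^2·P(Y=y)
 = 9·1/6 + 16·1/6 + 25·1/6 + 36·1/6 + 49·1/6 + 64·1/6
 = 3/2 + 8/3 + 25/6 + 6 + 49/6 + 32/3
 = 199/6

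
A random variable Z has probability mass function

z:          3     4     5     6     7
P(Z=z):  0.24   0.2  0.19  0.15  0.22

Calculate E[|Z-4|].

1.39

E[|Z-4|] = Σ |z-4|·P(Z=z)
 = 1·0.24 + 0·0.2 + 1·0.19 + 2·0.15 + 3·0.22
 = 0.24 + 0 + 0.19 + 0.3 + 0.66
 = 1.39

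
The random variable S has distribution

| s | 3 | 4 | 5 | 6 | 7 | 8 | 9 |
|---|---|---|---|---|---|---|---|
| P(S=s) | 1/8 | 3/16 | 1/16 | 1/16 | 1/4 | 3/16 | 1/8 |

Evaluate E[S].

E[S] = Σ s·P(S=s)
 = 3·1/8 + 4·3/16 + 5·1/16 + 6·1/16 + 7·1/4 + 8·3/16 + 9·1/8
 = 3/8 + 3/4 + 5/16 + 3/8 + 7/4 + 3/2 + 9/8
 = 99/16

6.1875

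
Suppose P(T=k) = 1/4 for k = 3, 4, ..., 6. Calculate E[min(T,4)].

3.75

E[min(T,4)] = Σ min(t,4)·P(T=t)
 = 3·1/4 + 4·1/4 + 4·1/4 + 4·1/4
 = 3/4 + 1 + 1 + 1
 = 15/4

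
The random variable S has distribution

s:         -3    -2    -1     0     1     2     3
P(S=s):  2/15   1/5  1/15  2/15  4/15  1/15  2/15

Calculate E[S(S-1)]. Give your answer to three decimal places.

3.867

E[S(S-1)] = Σ s(s-1)·P(S=s)
 = 12·2/15 + 6·1/5 + 2·1/15 + 0·2/15 + 0·4/15 + 2·1/15 + 6·2/15
 = 8/5 + 6/5 + 2/15 + 0 + 0 + 2/15 + 4/5
 = 58/15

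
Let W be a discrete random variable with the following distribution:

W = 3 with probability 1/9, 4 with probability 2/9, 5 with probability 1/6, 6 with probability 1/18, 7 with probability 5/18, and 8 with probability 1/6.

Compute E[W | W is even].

5.75

P(W is even) = 2/9 + 1/18 + 1/6 = 4/9.
E[W | W is even] = [4·2/9 + 6·1/18 + 8·1/6] / (4/9)
 = 23/9 / (4/9)
 = 23/4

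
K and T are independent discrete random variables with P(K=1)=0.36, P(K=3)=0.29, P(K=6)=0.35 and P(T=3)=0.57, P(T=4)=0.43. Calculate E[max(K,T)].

E[max(K,T)] = Σ_k Σ_t max(k,t) · P(K=k)P(T=t)
 = 3·0.2052 + 4·0.1548 + 3·0.1653 + 4·0.1247 + 6·0.1995 + 6·0.1505
 = 0.6156 + 0.6192 + 0.4959 + 0.4988 + 1.197 + 0.903
 = 4.3295

4.3295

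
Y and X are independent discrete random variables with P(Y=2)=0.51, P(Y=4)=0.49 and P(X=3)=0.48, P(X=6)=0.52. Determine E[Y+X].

E[Y+X] = Σ_y Σ_x (y+x) · P(Y=y)P(X=x)
 = 5·0.2448 + 8·0.2652 + 7·0.2352 + 10·0.2548
 = 1.224 + 2.1216 + 1.6464 + 2.548
 = 7.54

7.54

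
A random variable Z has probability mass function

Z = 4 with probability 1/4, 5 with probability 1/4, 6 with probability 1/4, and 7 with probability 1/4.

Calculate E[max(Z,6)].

6.25

E[max(Z,6)] = Σ max(z,6)·P(Z=z)
 = 6·1/4 + 6·1/4 + 6·1/4 + 7·1/4
 = 3/2 + 3/2 + 3/2 + 7/4
 = 25/4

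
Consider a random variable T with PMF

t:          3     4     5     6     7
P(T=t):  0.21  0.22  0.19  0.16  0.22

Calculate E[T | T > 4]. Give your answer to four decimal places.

6.0526

P(T > 4) = 0.19 + 0.16 + 0.22 = 0.57.
E[T | T > 4] = [5·0.19 + 6·0.16 + 7·0.22] / 0.57
 = 3.45 / 0.57
 = 115/19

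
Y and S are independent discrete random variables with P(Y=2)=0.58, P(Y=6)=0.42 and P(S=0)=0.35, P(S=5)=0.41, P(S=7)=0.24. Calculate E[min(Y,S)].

2.2198

E[min(Y,S)] = Σ_y Σ_s min(y,s) · P(Y=y)P(S=s)
 = 0·0.203 + 2·0.2378 + 2·0.1392 + 0·0.147 + 5·0.1722 + 6·0.1008
 = 0 + 0.4756 + 0.2784 + 0 + 0.861 + 0.6048
 = 2.2198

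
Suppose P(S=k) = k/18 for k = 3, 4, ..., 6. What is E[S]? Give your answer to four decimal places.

E[S] = Σ s·P(S=s)
 = 3·1/6 + 4·2/9 + 5·5/18 + 6·1/3
 = 1/2 + 8/9 + 25/18 + 2
 = 43/9

4.7778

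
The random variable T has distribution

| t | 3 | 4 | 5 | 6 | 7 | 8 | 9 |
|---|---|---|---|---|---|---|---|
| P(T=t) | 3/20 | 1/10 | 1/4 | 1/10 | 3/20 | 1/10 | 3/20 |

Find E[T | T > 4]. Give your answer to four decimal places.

6.7333

P(T > 4) = 1/4 + 1/10 + 3/20 + 1/10 + 3/20 = 3/4.
E[T | T > 4] = [5·1/4 + 6·1/10 + 7·3/20 + 8·1/10 + 9·3/20] / (3/4)
 = 101/20 / (3/4)
 = 101/15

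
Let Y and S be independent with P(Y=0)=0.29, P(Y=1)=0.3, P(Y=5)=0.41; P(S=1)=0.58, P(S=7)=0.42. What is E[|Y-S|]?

3.0724

E[|Y-S|] = Σ_y Σ_s |y-s| · P(Y=y)P(S=s)
 = 1·0.1682 + 7·0.1218 + 0·0.174 + 6·0.126 + 4·0.2378 + 2·0.1722
 = 0.1682 + 0.8526 + 0 + 0.756 + 0.9512 + 0.3444
 = 3.0724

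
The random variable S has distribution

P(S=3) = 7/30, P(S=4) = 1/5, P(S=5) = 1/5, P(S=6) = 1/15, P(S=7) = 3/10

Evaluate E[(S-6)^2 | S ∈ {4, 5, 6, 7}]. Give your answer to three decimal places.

P(S ∈ {4, 5, 6, 7}) = 1/5 + 1/5 + 1/15 + 3/10 = 23/30.
E[(S-6)^2 | S ∈ {4, 5, 6, 7}] = [4·1/5 + 1·1/5 + 0·1/15 + 1·3/10] / (23/30)
 = 13/10 / (23/30)
 = 39/23

1.696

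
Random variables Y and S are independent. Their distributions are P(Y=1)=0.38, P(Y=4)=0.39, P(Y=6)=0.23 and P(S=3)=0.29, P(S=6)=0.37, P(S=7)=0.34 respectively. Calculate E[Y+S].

E[Y+S] = Σ_y Σ_s (y+s) · P(Y=y)P(S=s)
 = 4·0.1102 + 7·0.1406 + 8·0.1292 + 7·0.1131 + 10·0.1443 + 11·0.1326 + 9·0.0667 + 12·0.0851 + 13·0.0782
 = 0.4408 + 0.9842 + 1.0336 + 0.7917 + 1.443 + 1.4586 + 0.6003 + 1.0212 + 1.0166
 = 8.79

8.79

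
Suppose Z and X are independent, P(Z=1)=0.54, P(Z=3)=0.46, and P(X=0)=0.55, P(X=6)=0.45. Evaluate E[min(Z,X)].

0.864

E[min(Z,X)] = Σ_z Σ_x min(z,x) · P(Z=z)P(X=x)
 = 0·0.297 + 1·0.243 + 0·0.253 + 3·0.207
 = 0 + 0.243 + 0 + 0.621
 = 0.864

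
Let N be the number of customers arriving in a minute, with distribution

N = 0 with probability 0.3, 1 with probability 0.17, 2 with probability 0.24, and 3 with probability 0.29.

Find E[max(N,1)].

1.82

E[max(N,1)] = Σ max(n,1)·P(N=n)
 = 1·0.3 + 1·0.17 + 2·0.24 + 3·0.29
 = 0.3 + 0.17 + 0.48 + 0.87
 = 1.82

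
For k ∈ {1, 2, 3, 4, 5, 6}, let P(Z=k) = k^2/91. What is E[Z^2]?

25

E[Z^2] = Σ z^2·P(Z=z)
 = 1·1/91 + 4·4/91 + 9·9/91 + 16·16/91 + 25·25/91 + 36·36/91
 = 1/91 + 16/91 + 81/91 + 256/91 + 625/91 + 1296/91
 = 25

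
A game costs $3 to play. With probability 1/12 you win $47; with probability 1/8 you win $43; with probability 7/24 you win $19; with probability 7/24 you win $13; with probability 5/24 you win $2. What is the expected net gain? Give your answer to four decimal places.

16.0417

E[payout] = 47·1/12 + 43·1/8 + 19·7/24 + 13·7/24 + 2·5/24
 = 47/12 + 43/8 + 133/24 + 91/24 + 5/12
 = 457/24
Net = 457/24 - 3 = 385/24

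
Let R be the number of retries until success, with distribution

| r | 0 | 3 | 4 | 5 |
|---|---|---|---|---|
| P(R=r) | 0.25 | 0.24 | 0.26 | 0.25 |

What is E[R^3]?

E[R^3] = Σ r^3·P(R=r)
 = 0·0.25 + 27·0.24 + 64·0.26 + 125·0.25
 = 0 + 6.48 + 16.64 + 31.25
 = 54.37

54.37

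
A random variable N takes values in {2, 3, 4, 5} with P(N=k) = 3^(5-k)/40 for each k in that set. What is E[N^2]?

6.55

E[N^2] = Σ n^2·P(N=n)
 = 4·27/40 + 9·9/40 + 16·3/40 + 25·1/40
 = 27/10 + 81/40 + 6/5 + 5/8
 = 131/20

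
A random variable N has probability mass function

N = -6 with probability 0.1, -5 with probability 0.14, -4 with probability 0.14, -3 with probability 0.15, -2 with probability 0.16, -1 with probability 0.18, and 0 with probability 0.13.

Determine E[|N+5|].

E[|N+5|] = Σ |n+5|·P(N=n)
 = 1·0.1 + 0·0.14 + 1·0.14 + 2·0.15 + 3·0.16 + 4·0.18 + 5·0.13
 = 0.1 + 0 + 0.14 + 0.3 + 0.48 + 0.72 + 0.65
 = 2.39

2.39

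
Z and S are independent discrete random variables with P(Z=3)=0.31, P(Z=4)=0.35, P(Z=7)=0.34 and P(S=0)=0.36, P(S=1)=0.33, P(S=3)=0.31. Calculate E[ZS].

E[ZS] = Σ_z Σ_s zs · P(Z=z)P(S=s)
 = 0·0.1116 + 3·0.1023 + 9·0.0961 + 0·0.126 + 4·0.1155 + 12·0.1085 + 0·0.1224 + 7·0.1122 + 21·0.1054
 = 0 + 0.3069 + 0.8649 + 0 + 0.462 + 1.302 + 0 + 0.7854 + 2.2134
 = 5.9346

5.9346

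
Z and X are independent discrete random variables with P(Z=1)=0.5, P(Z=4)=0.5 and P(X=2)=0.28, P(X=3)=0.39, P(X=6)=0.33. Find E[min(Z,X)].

2.025

E[min(Z,X)] = Σ_z Σ_x min(z,x) · P(Z=z)P(X=x)
 = 1·0.14 + 1·0.195 + 1·0.165 + 2·0.14 + 3·0.195 + 4·0.165
 = 0.14 + 0.195 + 0.165 + 0.28 + 0.585 + 0.66
 = 2.025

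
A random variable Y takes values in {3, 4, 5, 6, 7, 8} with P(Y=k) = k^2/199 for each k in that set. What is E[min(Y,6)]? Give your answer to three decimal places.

E[min(Y,6)] = Σ min(y,6)·P(Y=y)
 = 3·9/199 + 4·16/199 + 5·25/199 + 6·36/199 + 6·49/199 + 6·64/199
 = 27/199 + 64/199 + 125/199 + 216/199 + 294/199 + 384/199
 = 1110/199

5.578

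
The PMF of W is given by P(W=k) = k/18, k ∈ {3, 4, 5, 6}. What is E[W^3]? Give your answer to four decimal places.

125.4444

E[W^3] = Σ w^3·P(W=w)
 = 27·1/6 + 64·2/9 + 125·5/18 + 216·1/3
 = 9/2 + 128/9 + 625/18 + 72
 = 1129/9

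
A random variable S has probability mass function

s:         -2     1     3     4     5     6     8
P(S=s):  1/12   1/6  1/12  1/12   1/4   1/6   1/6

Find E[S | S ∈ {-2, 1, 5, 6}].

P(S ∈ {-2, 1, 5, 6}) = 1/12 + 1/6 + 1/4 + 1/6 = 2/3.
E[S | S ∈ {-2, 1, 5, 6}] = [(-2)·1/12 + 1·1/6 + 5·1/4 + 6·1/6] / (2/3)
 = 9/4 / (2/3)
 = 27/8

3.375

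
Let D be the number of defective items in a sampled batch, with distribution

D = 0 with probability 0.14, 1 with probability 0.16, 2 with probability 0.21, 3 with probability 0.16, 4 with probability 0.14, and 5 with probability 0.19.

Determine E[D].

E[D] = Σ d·P(D=d)
 = 0·0.14 + 1·0.16 + 2·0.21 + 3·0.16 + 4·0.14 + 5·0.19
 = 0 + 0.16 + 0.42 + 0.48 + 0.56 + 0.95
 = 2.57

2.57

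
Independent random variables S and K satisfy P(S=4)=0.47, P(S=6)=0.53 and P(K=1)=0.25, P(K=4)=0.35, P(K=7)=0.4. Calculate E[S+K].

E[S+K] = Σ_s Σ_k (s+k) · P(S=s)P(K=k)
 = 5·0.1175 + 8·0.1645 + 11·0.188 + 7·0.1325 + 10·0.1855 + 13·0.212
 = 0.5875 + 1.316 + 2.068 + 0.9275 + 1.855 + 2.756
 = 9.51

9.51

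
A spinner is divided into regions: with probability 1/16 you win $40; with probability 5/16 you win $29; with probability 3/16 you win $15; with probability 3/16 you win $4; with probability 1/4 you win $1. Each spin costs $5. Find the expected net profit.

E[payout] = 40·1/16 + 29·5/16 + 15·3/16 + 4·3/16 + 1·1/4
 = 5/2 + 145/16 + 45/16 + 3/4 + 1/4
 = 123/8
Net = 123/8 - 5 = 83/8

10.375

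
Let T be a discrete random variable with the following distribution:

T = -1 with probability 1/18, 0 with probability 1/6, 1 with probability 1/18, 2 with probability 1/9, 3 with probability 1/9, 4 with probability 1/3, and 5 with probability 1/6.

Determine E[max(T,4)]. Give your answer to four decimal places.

4.1667

E[max(T,4)] = Σ max(t,4)·P(T=t)
 = 4·1/18 + 4·1/6 + 4·1/18 + 4·1/9 + 4·1/9 + 4·1/3 + 5·1/6
 = 2/9 + 2/3 + 2/9 + 4/9 + 4/9 + 4/3 + 5/6
 = 25/6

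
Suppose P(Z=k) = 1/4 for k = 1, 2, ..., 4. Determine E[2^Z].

7.5

E[2^Z] = Σ 2^z·P(Z=z)
 = 2·1/4 + 4·1/4 + 8·1/4 + 16·1/4
 = 1/2 + 1 + 2 + 4
 = 15/2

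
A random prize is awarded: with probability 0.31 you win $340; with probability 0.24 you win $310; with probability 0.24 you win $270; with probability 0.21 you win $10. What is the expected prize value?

246.7

E[payout] = 340·0.31 + 310·0.24 + 270·0.24 + 10·0.21
 = 105.4 + 74.4 + 64.8 + 2.1
 = 246.7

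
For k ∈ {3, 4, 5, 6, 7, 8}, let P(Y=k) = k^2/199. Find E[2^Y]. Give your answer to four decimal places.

131.0955

E[2^Y] = Σ 2^y·P(Y=y)
 = 8·9/199 + 16·16/199 + 32·25/199 + 64·36/199 + 128·49/199 + 256·64/199
 = 72/199 + 256/199 + 800/199 + 2304/199 + 6272/199 + 16384/199
 = 26088/199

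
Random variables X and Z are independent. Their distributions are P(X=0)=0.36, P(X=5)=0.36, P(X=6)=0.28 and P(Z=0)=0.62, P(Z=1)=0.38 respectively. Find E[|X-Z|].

3.3736

E[|X-Z|] = Σ_x Σ_z |x-z| · P(X=x)P(Z=z)
 = 0·0.2232 + 1·0.1368 + 5·0.2232 + 4·0.1368 + 6·0.1736 + 5·0.1064
 = 0 + 0.1368 + 1.116 + 0.5472 + 1.0416 + 0.532
 = 3.3736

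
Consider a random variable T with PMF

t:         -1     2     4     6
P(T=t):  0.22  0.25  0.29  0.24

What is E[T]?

2.88

E[T] = Σ t·P(T=t)
 = (-1)·0.22 + 2·0.25 + 4·0.29 + 6·0.24
 = (-0.22) + 0.5 + 1.16 + 1.44
 = 2.88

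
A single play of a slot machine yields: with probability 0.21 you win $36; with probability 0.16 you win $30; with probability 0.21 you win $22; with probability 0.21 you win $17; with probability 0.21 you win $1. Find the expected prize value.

E[payout] = 36·0.21 + 30·0.16 + 22·0.21 + 17·0.21 + 1·0.21
 = 7.56 + 4.8 + 4.62 + 3.57 + 0.21
 = 20.76

20.76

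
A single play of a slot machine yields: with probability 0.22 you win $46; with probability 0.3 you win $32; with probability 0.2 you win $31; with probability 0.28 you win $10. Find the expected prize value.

E[payout] = 46·0.22 + 32·0.3 + 31·0.2 + 10·0.28
 = 10.12 + 9.6 + 6.2 + 2.8
 = 28.72

28.72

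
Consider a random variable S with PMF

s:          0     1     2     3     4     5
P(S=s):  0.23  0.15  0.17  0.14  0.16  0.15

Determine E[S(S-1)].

E[S(S-1)] = Σ s(s-1)·P(S=s)
 = 0·0.23 + 0·0.15 + 2·0.17 + 6·0.14 + 12·0.16 + 20·0.15
 = 0 + 0 + 0.34 + 0.84 + 1.92 + 3
 = 6.1

6.1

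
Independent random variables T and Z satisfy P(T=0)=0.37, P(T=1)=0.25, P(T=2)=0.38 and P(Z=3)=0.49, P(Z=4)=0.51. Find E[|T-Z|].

E[|T-Z|] = Σ_t Σ_z |t-z| · P(T=t)P(Z=z)
 = 3·0.1813 + 4·0.1887 + 2·0.1225 + 3·0.1275 + 1·0.1862 + 2·0.1938
 = 0.5439 + 0.7548 + 0.245 + 0.3825 + 0.1862 + 0.3876
 = 2.5

2.5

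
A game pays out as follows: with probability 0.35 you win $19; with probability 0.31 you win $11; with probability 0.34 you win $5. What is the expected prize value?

11.76

E[payout] = 19·0.35 + 11·0.31 + 5·0.34
 = 6.65 + 3.41 + 1.7
 = 11.76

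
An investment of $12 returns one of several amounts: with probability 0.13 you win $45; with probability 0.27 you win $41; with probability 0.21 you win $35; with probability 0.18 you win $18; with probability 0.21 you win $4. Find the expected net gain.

16.35

E[payout] = 45·0.13 + 41·0.27 + 35·0.21 + 18·0.18 + 4·0.21
 = 5.85 + 11.07 + 7.35 + 3.24 + 0.84
 = 28.35
Net = 28.35 - 12 = 16.35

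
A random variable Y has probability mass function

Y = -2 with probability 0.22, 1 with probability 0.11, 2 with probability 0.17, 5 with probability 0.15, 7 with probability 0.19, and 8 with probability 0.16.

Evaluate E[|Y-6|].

E[|Y-6|] = Σ |y-6|·P(Y=y)
 = 8·0.22 + 5·0.11 + 4·0.17 + 1·0.15 + 1·0.19 + 2·0.16
 = 1.76 + 0.55 + 0.68 + 0.15 + 0.19 + 0.32
 = 3.65

3.65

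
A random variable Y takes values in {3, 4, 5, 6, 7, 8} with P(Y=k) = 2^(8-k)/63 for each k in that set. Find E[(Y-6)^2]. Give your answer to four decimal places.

E[(Y-6)^2] = Σ (y-6)^2·P(Y=y)
 = 9·32/63 + 4·16/63 + 1·8/63 + 0·4/63 + 1·2/63 + 4·1/63
 = 32/7 + 64/63 + 8/63 + 0 + 2/63 + 4/63
 = 122/21

5.8095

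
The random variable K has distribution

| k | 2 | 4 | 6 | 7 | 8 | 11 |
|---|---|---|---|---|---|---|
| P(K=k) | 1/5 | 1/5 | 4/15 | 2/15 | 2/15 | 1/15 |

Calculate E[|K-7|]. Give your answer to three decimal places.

E[|K-7|] = Σ |k-7|·P(K=k)
 = 5·1/5 + 3·1/5 + 1·4/15 + 0·2/15 + 1·2/15 + 4·1/15
 = 1 + 3/5 + 4/15 + 0 + 2/15 + 4/15
 = 34/15

2.267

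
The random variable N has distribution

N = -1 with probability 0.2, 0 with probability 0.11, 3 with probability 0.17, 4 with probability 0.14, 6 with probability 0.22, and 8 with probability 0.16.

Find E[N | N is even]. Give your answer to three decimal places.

5.016

P(N is even) = 0.11 + 0.14 + 0.22 + 0.16 = 0.63.
E[N | N is even] = [0·0.11 + 4·0.14 + 6·0.22 + 8·0.16] / 0.63
 = 3.16 / 0.63
 = 316/63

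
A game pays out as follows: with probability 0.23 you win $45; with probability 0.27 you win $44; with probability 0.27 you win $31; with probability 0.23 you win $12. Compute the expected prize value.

33.36

E[payout] = 45·0.23 + 44·0.27 + 31·0.27 + 12·0.23
 = 10.35 + 11.88 + 8.37 + 2.76
 = 33.36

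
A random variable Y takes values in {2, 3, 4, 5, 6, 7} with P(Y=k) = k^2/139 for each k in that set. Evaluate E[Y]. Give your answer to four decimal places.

5.6331

E[Y] = Σ y·P(Y=y)
 = 2·4/139 + 3·9/139 + 4·16/139 + 5·25/139 + 6·36/139 + 7·49/139
 = 8/139 + 27/139 + 64/139 + 125/139 + 216/139 + 343/139
 = 783/139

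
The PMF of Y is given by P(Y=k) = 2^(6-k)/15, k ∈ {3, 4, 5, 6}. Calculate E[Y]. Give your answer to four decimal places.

E[Y] = Σ y·P(Y=y)
 = 3·8/15 + 4·4/15 + 5·2/15 + 6·1/15
 = 8/5 + 16/15 + 2/3 + 2/5
 = 56/15

3.7333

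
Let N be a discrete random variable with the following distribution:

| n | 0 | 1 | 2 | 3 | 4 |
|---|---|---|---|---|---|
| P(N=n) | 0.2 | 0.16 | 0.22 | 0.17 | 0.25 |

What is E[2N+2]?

E[2N+2] = Σ (2n+2)·P(N=n)
 = 2·0.2 + 4·0.16 + 6·0.22 + 8·0.17 + 10·0.25
 = 0.4 + 0.64 + 1.32 + 1.36 + 2.5
 = 6.22

6.22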